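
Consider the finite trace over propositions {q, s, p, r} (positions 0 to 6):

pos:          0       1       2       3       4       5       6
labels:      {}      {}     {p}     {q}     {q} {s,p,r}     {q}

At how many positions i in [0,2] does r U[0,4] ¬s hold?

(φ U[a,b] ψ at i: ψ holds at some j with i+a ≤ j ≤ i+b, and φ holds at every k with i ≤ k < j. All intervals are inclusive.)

3

Evaluate at each i in [0,2]:
  i=0: ✓ (rhs at j=0)
  i=1: ✓ (rhs at j=1)
  i=2: ✓ (rhs at j=2)
Positions where it holds: {0, 1, 2} → 3.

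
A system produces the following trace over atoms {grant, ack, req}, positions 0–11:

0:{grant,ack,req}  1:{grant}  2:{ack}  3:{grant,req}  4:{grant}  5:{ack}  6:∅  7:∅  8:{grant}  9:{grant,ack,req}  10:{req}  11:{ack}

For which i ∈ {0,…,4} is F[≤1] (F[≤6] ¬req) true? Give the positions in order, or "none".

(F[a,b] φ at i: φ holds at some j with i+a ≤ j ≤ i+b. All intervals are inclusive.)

Evaluate at each i in [0,4]:
  i=0: ✓ (witness j=0)
  i=1: ✓ (witness j=1)
  i=2: ✓ (witness j=2)
  i=3: ✓ (witness j=3)
  i=4: ✓ (witness j=4)

0, 1, 2, 3, 4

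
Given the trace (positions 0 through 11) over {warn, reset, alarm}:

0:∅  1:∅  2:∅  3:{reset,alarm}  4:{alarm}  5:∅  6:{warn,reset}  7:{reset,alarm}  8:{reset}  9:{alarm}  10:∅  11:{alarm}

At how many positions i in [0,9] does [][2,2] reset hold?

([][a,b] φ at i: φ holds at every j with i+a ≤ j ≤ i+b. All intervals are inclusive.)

4

Evaluate at each i in [0,9]:
  i=0: ✗ (fails at j=2)
  i=1: ✓ (all of [3,3])
  i=2: ✗ (fails at j=4)
  i=3: ✗ (fails at j=5)
  i=4: ✓ (all of [6,6])
  i=5: ✓ (all of [7,7])
  i=6: ✓ (all of [8,8])
  i=7: ✗ (fails at j=9)
  i=8: ✗ (fails at j=10)
  i=9: ✗ (fails at j=11)
Positions where it holds: {1, 4, 5, 6} → 4.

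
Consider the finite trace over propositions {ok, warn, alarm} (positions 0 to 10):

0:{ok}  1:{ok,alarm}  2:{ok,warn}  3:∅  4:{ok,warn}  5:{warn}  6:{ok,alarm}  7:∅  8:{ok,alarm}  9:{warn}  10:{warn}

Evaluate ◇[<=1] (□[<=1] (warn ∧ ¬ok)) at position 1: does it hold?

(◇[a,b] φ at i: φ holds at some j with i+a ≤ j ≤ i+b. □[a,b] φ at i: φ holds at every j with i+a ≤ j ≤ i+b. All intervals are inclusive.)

No

Check □[<=1] (warn ∧ ¬ok) at each j in [1,2]:
  j=1: fails at 1
  j=2: fails at 2
No position in the window satisfies it → formula fails.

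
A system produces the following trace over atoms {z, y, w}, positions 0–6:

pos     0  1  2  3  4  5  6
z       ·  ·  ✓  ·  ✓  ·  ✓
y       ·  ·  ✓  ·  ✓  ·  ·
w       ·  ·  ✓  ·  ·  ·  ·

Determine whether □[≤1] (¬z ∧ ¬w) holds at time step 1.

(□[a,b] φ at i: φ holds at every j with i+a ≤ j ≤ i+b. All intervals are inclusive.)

Check (¬z ∧ ¬w) at every j in [1,2]:
  j=1: true
  j=2: false
Fails at j=2 → formula fails.

No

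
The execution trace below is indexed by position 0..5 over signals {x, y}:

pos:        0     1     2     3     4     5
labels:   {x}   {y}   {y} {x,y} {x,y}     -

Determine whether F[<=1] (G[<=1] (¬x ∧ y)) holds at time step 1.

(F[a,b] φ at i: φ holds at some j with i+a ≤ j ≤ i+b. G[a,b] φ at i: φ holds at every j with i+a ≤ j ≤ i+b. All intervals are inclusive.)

Check G[<=1] (¬x ∧ y) at each j in [1,2]:
  j=1: holds on [1,2]
  j=2: fails at 3
Found at j=1 → formula holds.

True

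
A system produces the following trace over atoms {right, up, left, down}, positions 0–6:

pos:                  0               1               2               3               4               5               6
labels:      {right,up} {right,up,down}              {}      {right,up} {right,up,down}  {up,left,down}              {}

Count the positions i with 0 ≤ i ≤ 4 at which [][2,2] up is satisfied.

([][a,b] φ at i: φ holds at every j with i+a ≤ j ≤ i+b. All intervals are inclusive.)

Evaluate at each i in [0,4]:
  i=0: ✗ (fails at j=2)
  i=1: ✓ (all of [3,3])
  i=2: ✓ (all of [4,4])
  i=3: ✓ (all of [5,5])
  i=4: ✗ (fails at j=6)
Positions where it holds: {1, 2, 3} → 3.

3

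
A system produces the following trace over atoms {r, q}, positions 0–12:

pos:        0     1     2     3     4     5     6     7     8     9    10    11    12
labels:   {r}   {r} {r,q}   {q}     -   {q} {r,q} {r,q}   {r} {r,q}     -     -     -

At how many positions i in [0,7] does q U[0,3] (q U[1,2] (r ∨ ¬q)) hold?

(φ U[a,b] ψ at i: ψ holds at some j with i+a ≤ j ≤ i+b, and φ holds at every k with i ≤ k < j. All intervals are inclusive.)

5

Evaluate at each i in [0,7]:
  i=0: ✗ (lhs fails at k=0 before rhs at j=2)
  i=1: ✗ (lhs fails at k=1 before rhs at j=2)
  i=2: ✓ (rhs at j=2)
  i=3: ✓ (rhs at j=3)
  i=4: ✗ (lhs fails at k=4 before rhs at j=5)
  i=5: ✓ (rhs at j=5)
  i=6: ✓ (rhs at j=6)
  i=7: ✓ (rhs at j=7)
Positions where it holds: {2, 3, 5, 6, 7} → 5.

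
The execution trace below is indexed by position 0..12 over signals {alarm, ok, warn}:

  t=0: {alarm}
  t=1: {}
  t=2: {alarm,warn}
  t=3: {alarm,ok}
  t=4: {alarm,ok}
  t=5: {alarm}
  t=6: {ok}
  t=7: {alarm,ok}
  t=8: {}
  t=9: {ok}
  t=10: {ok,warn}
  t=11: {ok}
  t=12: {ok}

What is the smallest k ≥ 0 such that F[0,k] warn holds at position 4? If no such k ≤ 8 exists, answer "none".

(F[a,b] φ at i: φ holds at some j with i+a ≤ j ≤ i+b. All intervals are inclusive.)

6

Scan j = 4,5,… for warn:
  j=4: fails
  j=5: fails
  j=6: fails
  j=7: fails
  j=8: fails
  j=9: fails
  j=10: holds
First hit at j=10, so smallest k = 10-4 = 6.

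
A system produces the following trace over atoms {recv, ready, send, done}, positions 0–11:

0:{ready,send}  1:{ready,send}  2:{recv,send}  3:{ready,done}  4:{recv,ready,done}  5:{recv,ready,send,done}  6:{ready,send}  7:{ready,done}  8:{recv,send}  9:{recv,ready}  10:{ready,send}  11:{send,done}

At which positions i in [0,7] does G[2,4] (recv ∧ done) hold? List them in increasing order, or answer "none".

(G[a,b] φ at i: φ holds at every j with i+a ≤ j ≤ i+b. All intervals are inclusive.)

Evaluate at each i in [0,7]:
  i=0: ✗ (fails at j=2)
  i=1: ✗ (fails at j=3)
  i=2: ✗ (fails at j=6)
  i=3: ✗ (fails at j=6)
  i=4: ✗ (fails at j=6)
  i=5: ✗ (fails at j=7)
  i=6: ✗ (fails at j=8)
  i=7: ✗ (fails at j=9)

none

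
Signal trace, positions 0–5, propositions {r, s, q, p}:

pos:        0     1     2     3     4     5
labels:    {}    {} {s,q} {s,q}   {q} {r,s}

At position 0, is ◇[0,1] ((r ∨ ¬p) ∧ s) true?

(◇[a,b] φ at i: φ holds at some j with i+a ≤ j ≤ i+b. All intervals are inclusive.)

Check ((r ∨ ¬p) ∧ s) at each j in [0,1]:
  j=0: false
  j=1: false
No position in the window satisfies it → formula fails.

Does not hold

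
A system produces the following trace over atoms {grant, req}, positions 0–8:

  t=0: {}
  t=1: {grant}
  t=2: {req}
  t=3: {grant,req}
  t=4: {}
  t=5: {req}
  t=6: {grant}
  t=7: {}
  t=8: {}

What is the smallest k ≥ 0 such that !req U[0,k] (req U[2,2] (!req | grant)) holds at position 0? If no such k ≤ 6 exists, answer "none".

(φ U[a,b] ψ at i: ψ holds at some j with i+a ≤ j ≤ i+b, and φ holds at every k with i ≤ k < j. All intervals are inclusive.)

Need earliest j ≥ 0 with (req U[2,2] (!req | grant)), and !req at every k in [0,j-1].
  j=0: rhs fails.
  j=1: rhs fails.
  j=2: rhs holds; lhs holds on [0,1]. k = 2.

2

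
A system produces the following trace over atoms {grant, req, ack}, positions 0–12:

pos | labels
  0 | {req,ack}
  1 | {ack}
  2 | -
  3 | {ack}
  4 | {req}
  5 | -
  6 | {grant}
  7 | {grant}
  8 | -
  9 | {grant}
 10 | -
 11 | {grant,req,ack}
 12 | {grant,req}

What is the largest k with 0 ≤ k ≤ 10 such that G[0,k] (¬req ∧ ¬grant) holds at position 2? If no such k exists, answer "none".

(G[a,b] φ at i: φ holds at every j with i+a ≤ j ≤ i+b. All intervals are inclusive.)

1

(¬req ∧ ¬grant) must hold from j=2 onward; find where it first fails.
  j=2: holds
  j=3: holds
  j=4: fails
Holds on [2,3], so largest k = 1.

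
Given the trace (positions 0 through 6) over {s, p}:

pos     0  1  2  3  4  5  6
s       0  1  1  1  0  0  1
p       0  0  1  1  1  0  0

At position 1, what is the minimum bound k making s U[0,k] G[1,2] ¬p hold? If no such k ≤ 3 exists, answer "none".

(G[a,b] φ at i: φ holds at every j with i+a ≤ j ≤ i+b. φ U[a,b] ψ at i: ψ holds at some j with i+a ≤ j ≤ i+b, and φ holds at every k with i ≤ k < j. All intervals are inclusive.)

3

Need earliest j ≥ 1 with G[1,2] ¬p, and s at every k in [1,j-1].
  j=1: rhs fails.
  j=2: rhs fails.
  j=3: rhs fails.
  j=4: rhs holds; lhs holds on [1,3]. k = 3.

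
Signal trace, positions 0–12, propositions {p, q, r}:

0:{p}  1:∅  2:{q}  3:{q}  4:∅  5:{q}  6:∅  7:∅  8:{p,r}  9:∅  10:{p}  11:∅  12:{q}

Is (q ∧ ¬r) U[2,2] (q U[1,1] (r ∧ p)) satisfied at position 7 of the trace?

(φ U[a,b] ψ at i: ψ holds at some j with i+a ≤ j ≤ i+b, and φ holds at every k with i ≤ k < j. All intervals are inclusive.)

Need some j in [9,9] with (q U[1,1] (r ∧ p)), and (q ∧ ¬r) at every k in [7,j-1].
  j=9: (q U[1,1] (r ∧ p)) — fails.
No j in the window works → until fails.

False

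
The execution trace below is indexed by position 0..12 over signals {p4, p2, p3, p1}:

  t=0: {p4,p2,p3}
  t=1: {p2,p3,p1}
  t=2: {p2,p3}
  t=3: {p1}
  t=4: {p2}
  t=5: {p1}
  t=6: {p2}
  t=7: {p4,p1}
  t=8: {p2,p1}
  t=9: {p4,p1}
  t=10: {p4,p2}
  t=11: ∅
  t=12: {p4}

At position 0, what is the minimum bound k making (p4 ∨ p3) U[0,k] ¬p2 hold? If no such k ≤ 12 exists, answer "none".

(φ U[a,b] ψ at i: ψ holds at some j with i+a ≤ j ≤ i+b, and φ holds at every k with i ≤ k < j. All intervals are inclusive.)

Need earliest j ≥ 0 with ¬p2, and (p4 ∨ p3) at every k in [0,j-1].
  j=0: rhs fails.
  j=1: rhs fails.
  j=2: rhs fails.
  j=3: rhs holds; lhs holds on [0,2]. k = 3.

3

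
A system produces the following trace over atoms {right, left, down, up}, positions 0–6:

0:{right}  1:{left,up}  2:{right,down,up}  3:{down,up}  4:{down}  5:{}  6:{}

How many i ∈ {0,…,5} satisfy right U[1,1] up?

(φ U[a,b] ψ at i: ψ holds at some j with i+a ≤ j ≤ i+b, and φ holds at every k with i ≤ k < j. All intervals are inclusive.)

Evaluate at each i in [0,5]:
  i=0: ✓ (rhs at j=1; lhs holds on [0,0])
  i=1: ✗ (lhs fails at k=1 before rhs at j=2)
  i=2: ✓ (rhs at j=3; lhs holds on [2,2])
  i=3: ✗ (no rhs in [4,4])
  i=4: ✗ (no rhs in [5,5])
  i=5: ✗ (no rhs in [6,6])
Positions where it holds: {0, 2} → 2.

2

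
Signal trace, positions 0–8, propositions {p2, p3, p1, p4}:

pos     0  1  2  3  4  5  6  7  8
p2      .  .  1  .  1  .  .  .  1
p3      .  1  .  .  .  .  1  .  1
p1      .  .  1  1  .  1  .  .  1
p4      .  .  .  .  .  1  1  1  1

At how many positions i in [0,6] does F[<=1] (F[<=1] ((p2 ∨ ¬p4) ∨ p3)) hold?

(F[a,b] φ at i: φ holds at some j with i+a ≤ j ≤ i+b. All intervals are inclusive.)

Evaluate at each i in [0,6]:
  i=0: ✓ (witness j=0)
  i=1: ✓ (witness j=1)
  i=2: ✓ (witness j=2)
  i=3: ✓ (witness j=3)
  i=4: ✓ (witness j=4)
  i=5: ✓ (witness j=5)
  i=6: ✓ (witness j=6)
Positions where it holds: {0, 1, 2, 3, 4, 5, 6} → 7.

7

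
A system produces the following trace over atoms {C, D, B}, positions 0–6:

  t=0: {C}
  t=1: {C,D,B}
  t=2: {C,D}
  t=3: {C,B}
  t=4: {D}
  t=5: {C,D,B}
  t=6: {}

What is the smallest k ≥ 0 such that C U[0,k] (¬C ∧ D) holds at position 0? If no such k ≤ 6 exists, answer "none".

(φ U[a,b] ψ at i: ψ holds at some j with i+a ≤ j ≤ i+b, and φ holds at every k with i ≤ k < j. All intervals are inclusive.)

4

Need earliest j ≥ 0 with (¬C ∧ D), and C at every k in [0,j-1].
  j=0: rhs fails.
  j=1: rhs fails.
  j=2: rhs fails.
  j=3: rhs fails.
  j=4: rhs holds; lhs holds on [0,3]. k = 4.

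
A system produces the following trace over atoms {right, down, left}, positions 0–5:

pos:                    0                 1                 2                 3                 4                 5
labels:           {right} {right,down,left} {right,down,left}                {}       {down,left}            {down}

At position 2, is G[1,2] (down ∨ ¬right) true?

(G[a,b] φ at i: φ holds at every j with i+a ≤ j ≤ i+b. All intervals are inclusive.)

Holds

Check (down ∨ ¬right) at every j in [3,4]:
  j=3: true
  j=4: true
All positions satisfy it → formula holds.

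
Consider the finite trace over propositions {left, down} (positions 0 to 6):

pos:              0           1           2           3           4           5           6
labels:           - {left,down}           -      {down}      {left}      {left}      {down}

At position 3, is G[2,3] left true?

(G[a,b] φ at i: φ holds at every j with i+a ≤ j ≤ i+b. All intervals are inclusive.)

No

Check left at every j in [5,6]:
  j=5: true
  j=6: false
Fails at j=6 → formula fails.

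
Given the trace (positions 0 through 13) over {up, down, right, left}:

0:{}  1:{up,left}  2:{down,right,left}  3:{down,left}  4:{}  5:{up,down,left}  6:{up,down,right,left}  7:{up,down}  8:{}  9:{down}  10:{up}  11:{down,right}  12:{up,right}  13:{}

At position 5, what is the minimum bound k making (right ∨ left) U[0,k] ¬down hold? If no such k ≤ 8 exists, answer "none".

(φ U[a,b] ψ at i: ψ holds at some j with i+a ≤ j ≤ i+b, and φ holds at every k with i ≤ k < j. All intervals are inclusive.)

Need earliest j ≥ 5 with ¬down, and (right ∨ left) at every k in [5,j-1].
  j=5: rhs fails.
  j=6: rhs fails.
  j=7: rhs fails.
  j=8: rhs holds but lhs fails at k=7.
  j=9: rhs fails.
  j=10: rhs holds but lhs fails at k=7.
  j=11: rhs fails.
  j=12: rhs holds but lhs fails at k=7.
  j=13: rhs holds but lhs fails at k=7.
No witness within the range → none.

none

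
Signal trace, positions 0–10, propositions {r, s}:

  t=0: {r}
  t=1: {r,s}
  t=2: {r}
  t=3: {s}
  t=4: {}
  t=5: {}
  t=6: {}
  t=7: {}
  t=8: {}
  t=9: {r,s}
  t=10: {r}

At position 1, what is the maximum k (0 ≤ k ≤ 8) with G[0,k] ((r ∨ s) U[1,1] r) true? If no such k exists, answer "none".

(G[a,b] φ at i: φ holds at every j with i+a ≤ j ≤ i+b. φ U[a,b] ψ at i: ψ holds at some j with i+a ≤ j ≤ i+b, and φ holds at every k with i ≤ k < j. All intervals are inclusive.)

((r ∨ s) U[1,1] r) must hold from j=1 onward; find where it first fails.
  j=1: holds
  j=2: fails
Holds on [1,1], so largest k = 0.

0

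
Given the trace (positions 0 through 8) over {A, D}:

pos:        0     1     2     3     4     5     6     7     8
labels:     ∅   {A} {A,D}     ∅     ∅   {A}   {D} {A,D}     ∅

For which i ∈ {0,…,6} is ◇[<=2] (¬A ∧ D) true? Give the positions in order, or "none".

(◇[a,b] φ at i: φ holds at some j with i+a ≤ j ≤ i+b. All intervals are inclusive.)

Evaluate at each i in [0,6]:
  i=0: ✗ (none in [0,2])
  i=1: ✗ (none in [1,3])
  i=2: ✗ (none in [2,4])
  i=3: ✗ (none in [3,5])
  i=4: ✓ (witness j=6)
  i=5: ✓ (witness j=6)
  i=6: ✓ (witness j=6)

4, 5, 6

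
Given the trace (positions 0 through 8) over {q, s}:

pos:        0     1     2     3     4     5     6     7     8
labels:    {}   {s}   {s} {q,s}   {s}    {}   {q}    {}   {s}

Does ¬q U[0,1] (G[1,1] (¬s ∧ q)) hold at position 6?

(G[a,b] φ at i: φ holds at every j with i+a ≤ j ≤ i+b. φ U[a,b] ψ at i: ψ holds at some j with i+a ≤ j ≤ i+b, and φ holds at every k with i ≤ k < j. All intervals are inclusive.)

Need some j in [6,7] with G[1,1] (¬s ∧ q), and ¬q at every k in [6,j-1].
  j=6: G[1,1] (¬s ∧ q) — fails at 7.
  j=7: G[1,1] (¬s ∧ q) — fails at 8.
No j in the window works → until fails.

No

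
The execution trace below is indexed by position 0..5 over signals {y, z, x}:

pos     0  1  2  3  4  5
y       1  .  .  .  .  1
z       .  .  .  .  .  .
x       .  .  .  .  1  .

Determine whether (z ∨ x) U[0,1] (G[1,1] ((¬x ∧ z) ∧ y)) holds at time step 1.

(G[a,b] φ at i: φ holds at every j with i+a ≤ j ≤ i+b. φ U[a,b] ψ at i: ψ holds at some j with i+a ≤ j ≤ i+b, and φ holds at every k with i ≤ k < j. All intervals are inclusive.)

Need some j in [1,2] with G[1,1] ((¬x ∧ z) ∧ y), and (z ∨ x) at every k in [1,j-1].
  j=1: G[1,1] ((¬x ∧ z) ∧ y) — fails at 2.
  j=2: G[1,1] ((¬x ∧ z) ∧ y) — fails at 3.
No j in the window works → until fails.

Does not hold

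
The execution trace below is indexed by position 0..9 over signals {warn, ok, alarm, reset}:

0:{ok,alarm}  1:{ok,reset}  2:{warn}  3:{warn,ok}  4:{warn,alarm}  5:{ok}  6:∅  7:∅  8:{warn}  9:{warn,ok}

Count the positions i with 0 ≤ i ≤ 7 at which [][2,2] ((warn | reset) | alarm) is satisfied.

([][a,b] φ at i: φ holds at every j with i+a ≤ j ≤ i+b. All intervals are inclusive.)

Evaluate at each i in [0,7]:
  i=0: ✓ (all of [2,2])
  i=1: ✓ (all of [3,3])
  i=2: ✓ (all of [4,4])
  i=3: ✗ (fails at j=5)
  i=4: ✗ (fails at j=6)
  i=5: ✗ (fails at j=7)
  i=6: ✓ (all of [8,8])
  i=7: ✓ (all of [9,9])
Positions where it holds: {0, 1, 2, 6, 7} → 5.

5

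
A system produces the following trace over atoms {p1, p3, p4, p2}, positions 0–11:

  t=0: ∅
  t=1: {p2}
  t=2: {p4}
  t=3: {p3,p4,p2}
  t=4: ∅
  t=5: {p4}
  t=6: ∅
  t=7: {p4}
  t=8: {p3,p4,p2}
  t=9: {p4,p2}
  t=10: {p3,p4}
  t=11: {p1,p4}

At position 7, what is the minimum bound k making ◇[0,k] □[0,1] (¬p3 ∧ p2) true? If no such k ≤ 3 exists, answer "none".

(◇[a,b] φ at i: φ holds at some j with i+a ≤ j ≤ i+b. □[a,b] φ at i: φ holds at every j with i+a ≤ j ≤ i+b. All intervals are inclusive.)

none

Scan j = 7,8,… for □[0,1] (¬p3 ∧ p2):
  j=7: fails
  j=8: fails
  j=9: fails
  j=10: fails
No j in [7,10] satisfies it → none.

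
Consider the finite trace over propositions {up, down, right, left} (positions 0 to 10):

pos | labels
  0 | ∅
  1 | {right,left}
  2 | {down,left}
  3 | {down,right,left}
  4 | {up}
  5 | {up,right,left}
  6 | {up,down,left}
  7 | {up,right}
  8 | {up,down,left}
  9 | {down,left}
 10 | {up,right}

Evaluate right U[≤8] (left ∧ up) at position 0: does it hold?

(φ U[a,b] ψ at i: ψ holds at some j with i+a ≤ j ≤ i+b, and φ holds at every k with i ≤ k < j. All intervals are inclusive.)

False

Need some j in [0,8] with (left ∧ up), and right at every k in [0,j-1].
  j=0: (left ∧ up) false.
  j=1: (left ∧ up) false.
  j=2: (left ∧ up) false.
  j=3: (left ∧ up) false.
  j=4: (left ∧ up) false.
  j=5: (left ∧ up) holds, but right fails at k=0 → not this j.
  j=6: (left ∧ up) holds, but right fails at k=0 → not this j.
  j=7: (left ∧ up) false.
  j=8: (left ∧ up) holds, but right fails at k=0 → not this j.
No j in the window works → until fails.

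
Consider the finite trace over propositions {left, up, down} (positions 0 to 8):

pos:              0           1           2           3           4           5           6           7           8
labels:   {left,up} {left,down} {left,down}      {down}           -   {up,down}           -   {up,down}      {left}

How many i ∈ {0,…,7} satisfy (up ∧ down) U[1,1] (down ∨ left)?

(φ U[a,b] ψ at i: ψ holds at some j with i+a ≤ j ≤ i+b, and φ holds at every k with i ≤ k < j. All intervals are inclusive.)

1

Evaluate at each i in [0,7]:
  i=0: ✗ (lhs fails at k=0 before rhs at j=1)
  i=1: ✗ (lhs fails at k=1 before rhs at j=2)
  i=2: ✗ (lhs fails at k=2 before rhs at j=3)
  i=3: ✗ (no rhs in [4,4])
  i=4: ✗ (lhs fails at k=4 before rhs at j=5)
  i=5: ✗ (no rhs in [6,6])
  i=6: ✗ (lhs fails at k=6 before rhs at j=7)
  i=7: ✓ (rhs at j=8; lhs holds on [7,7])
Positions where it holds: {7} → 1.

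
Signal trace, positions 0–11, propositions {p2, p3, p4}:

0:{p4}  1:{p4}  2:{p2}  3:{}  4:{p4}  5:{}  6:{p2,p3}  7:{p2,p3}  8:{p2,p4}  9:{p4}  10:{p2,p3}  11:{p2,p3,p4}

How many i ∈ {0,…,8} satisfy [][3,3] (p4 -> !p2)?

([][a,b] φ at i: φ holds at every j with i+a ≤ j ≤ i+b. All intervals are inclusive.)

Evaluate at each i in [0,8]:
  i=0: ✓ (all of [3,3])
  i=1: ✓ (all of [4,4])
  i=2: ✓ (all of [5,5])
  i=3: ✓ (all of [6,6])
  i=4: ✓ (all of [7,7])
  i=5: ✗ (fails at j=8)
  i=6: ✓ (all of [9,9])
  i=7: ✓ (all of [10,10])
  i=8: ✗ (fails at j=11)
Positions where it holds: {0, 1, 2, 3, 4, 6, 7} → 7.

7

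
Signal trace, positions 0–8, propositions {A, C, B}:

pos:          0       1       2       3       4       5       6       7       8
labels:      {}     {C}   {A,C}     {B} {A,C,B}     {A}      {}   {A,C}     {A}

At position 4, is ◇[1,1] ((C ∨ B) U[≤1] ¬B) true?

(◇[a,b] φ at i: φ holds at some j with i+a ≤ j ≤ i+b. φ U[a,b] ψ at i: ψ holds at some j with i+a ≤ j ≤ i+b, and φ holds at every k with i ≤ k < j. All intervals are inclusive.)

Holds

Check ((C ∨ B) U[≤1] ¬B) at each j in [5,5]:
  j=5: holds
Found at j=5 → formula holds.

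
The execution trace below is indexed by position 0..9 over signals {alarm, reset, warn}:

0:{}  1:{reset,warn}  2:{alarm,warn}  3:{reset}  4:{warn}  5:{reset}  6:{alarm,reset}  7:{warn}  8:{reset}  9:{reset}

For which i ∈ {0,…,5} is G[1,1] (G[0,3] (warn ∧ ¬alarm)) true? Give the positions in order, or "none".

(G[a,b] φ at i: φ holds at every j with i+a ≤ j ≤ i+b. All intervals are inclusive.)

none

Evaluate at each i in [0,5]:
  i=0: ✗ (fails at j=1)
  i=1: ✗ (fails at j=2)
  i=2: ✗ (fails at j=3)
  i=3: ✗ (fails at j=4)
  i=4: ✗ (fails at j=5)
  i=5: ✗ (fails at j=6)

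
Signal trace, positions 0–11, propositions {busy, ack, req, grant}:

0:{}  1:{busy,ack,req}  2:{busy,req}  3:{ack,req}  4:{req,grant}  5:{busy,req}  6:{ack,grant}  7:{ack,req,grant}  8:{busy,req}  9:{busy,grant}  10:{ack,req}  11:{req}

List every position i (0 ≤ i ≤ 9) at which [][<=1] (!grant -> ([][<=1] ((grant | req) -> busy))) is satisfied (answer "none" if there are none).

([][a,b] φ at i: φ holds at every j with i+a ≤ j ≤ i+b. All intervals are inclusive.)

0, 6, 7, 8

Evaluate at each i in [0,9]:
  i=0: ✓ (all of [0,1])
  i=1: ✗ (fails at j=2)
  i=2: ✗ (fails at j=2)
  i=3: ✗ (fails at j=3)
  i=4: ✗ (fails at j=5)
  i=5: ✗ (fails at j=5)
  i=6: ✓ (all of [6,7])
  i=7: ✓ (all of [7,8])
  i=8: ✓ (all of [8,9])
  i=9: ✗ (fails at j=10)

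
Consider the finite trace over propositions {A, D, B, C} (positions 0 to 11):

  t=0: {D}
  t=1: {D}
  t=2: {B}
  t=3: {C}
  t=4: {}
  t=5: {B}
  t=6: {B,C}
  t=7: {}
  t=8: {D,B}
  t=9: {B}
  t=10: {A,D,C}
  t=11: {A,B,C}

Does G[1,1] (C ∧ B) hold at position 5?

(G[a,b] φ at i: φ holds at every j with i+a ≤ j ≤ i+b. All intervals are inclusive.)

Check (C ∧ B) at every j in [6,6]:
  j=6: true
All positions satisfy it → formula holds.

Holds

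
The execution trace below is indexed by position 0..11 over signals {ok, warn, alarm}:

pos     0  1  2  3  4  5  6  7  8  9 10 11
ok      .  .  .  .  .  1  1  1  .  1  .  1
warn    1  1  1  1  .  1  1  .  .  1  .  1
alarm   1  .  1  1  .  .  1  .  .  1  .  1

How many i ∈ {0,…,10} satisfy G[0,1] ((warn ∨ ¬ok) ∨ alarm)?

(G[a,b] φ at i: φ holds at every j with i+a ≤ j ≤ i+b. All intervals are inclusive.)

Evaluate at each i in [0,10]:
  i=0: ✓ (all of [0,1])
  i=1: ✓ (all of [1,2])
  i=2: ✓ (all of [2,3])
  i=3: ✓ (all of [3,4])
  i=4: ✓ (all of [4,5])
  i=5: ✓ (all of [5,6])
  i=6: ✗ (fails at j=7)
  i=7: ✗ (fails at j=7)
  i=8: ✓ (all of [8,9])
  i=9: ✓ (all of [9,10])
  i=10: ✓ (all of [10,11])
Positions where it holds: {0, 1, 2, 3, 4, 5, 8, 9, 10} → 9.

9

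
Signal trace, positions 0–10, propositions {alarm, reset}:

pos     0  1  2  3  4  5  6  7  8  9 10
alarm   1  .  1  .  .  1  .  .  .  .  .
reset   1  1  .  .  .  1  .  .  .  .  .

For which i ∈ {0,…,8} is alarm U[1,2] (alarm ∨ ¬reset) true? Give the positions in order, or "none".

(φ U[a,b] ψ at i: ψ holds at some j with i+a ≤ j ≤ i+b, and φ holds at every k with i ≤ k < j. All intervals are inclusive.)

Evaluate at each i in [0,8]:
  i=0: ✗ (lhs fails at k=1 before rhs at j=2)
  i=1: ✗ (lhs fails at k=1 before rhs at j=2)
  i=2: ✓ (rhs at j=3; lhs holds on [2,2])
  i=3: ✗ (lhs fails at k=3 before rhs at j=4)
  i=4: ✗ (lhs fails at k=4 before rhs at j=5)
  i=5: ✓ (rhs at j=6; lhs holds on [5,5])
  i=6: ✗ (lhs fails at k=6 before rhs at j=7)
  i=7: ✗ (lhs fails at k=7 before rhs at j=8)
  i=8: ✗ (lhs fails at k=8 before rhs at j=9)

2, 5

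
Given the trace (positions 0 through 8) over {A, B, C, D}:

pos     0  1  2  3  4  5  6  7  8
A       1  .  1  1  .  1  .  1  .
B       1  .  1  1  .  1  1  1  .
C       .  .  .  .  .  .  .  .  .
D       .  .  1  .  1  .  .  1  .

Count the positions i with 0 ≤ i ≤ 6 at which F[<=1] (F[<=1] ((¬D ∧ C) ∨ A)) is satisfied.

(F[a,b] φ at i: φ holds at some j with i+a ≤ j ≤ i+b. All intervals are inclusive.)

Evaluate at each i in [0,6]:
  i=0: ✓ (witness j=0)
  i=1: ✓ (witness j=1)
  i=2: ✓ (witness j=2)
  i=3: ✓ (witness j=3)
  i=4: ✓ (witness j=4)
  i=5: ✓ (witness j=5)
  i=6: ✓ (witness j=6)
Positions where it holds: {0, 1, 2, 3, 4, 5, 6} → 7.

7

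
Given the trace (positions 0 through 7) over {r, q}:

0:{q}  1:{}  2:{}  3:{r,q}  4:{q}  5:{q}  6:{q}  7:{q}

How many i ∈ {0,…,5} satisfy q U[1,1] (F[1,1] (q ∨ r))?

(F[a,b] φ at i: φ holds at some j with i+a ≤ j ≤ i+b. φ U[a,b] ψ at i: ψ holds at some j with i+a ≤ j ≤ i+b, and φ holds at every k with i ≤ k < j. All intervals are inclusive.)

3

Evaluate at each i in [0,5]:
  i=0: ✗ (no rhs in [1,1])
  i=1: ✗ (lhs fails at k=1 before rhs at j=2)
  i=2: ✗ (lhs fails at k=2 before rhs at j=3)
  i=3: ✓ (rhs at j=4; lhs holds on [3,3])
  i=4: ✓ (rhs at j=5; lhs holds on [4,4])
  i=5: ✓ (rhs at j=6; lhs holds on [5,5])
Positions where it holds: {3, 4, 5} → 3.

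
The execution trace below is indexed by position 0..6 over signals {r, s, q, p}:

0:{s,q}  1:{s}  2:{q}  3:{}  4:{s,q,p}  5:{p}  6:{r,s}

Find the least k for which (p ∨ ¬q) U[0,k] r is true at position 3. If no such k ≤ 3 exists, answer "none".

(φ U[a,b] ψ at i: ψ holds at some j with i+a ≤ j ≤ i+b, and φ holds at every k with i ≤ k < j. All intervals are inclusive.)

Need earliest j ≥ 3 with r, and (p ∨ ¬q) at every k in [3,j-1].
  j=3: rhs fails.
  j=4: rhs fails.
  j=5: rhs fails.
  j=6: rhs holds; lhs holds on [3,5]. k = 3.

3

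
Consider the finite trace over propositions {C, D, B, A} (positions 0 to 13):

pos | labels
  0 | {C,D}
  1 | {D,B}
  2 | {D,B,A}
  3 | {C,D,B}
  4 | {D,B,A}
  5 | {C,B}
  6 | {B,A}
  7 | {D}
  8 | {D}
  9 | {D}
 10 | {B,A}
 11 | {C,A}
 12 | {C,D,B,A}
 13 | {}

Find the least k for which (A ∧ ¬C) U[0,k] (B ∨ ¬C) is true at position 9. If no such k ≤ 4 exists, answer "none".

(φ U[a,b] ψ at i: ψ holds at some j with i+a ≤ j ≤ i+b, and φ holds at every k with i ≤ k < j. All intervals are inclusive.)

Need earliest j ≥ 9 with (B ∨ ¬C), and (A ∧ ¬C) at every k in [9,j-1].
  j=9: rhs holds (empty prefix). k = 0.

0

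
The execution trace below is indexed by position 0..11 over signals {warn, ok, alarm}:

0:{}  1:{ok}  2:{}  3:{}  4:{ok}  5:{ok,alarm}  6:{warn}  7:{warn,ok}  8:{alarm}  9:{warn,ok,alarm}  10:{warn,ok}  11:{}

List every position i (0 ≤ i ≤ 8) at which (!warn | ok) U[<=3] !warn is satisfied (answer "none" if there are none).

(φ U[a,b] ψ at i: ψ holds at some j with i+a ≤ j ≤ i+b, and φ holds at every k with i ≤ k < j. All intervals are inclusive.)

Evaluate at each i in [0,8]:
  i=0: ✓ (rhs at j=0)
  i=1: ✓ (rhs at j=1)
  i=2: ✓ (rhs at j=2)
  i=3: ✓ (rhs at j=3)
  i=4: ✓ (rhs at j=4)
  i=5: ✓ (rhs at j=5)
  i=6: ✗ (lhs fails at k=6 before rhs at j=8)
  i=7: ✓ (rhs at j=8; lhs holds on [7,7])
  i=8: ✓ (rhs at j=8)

0, 1, 2, 3, 4, 5, 7, 8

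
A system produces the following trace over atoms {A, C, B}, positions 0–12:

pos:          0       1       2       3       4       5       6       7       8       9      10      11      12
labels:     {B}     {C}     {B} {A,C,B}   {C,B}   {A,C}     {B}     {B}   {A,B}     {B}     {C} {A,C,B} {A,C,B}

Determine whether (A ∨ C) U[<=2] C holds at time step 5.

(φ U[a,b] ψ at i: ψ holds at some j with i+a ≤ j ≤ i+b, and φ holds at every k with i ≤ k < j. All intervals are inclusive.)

True

Need some j in [5,7] with C, and (A ∨ C) at every k in [5,j-1].
  j=5: C holds; no prefix to check → satisfied.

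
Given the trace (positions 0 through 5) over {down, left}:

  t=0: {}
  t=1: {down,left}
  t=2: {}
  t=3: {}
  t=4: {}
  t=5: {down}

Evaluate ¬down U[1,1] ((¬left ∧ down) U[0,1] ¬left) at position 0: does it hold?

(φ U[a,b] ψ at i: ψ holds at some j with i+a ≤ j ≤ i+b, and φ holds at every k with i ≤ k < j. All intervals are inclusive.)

Need some j in [1,1] with ((¬left ∧ down) U[0,1] ¬left), and ¬down at every k in [0,j-1].
  j=1: ((¬left ∧ down) U[0,1] ¬left) — fails.
No j in the window works → until fails.

No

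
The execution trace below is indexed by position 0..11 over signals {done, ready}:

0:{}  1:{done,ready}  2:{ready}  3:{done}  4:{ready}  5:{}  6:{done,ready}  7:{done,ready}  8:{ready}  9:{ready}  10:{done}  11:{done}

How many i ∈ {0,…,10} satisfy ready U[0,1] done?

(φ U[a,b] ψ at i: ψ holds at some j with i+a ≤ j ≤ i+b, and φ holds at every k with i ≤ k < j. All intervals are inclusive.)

Evaluate at each i in [0,10]:
  i=0: ✗ (lhs fails at k=0 before rhs at j=1)
  i=1: ✓ (rhs at j=1)
  i=2: ✓ (rhs at j=3; lhs holds on [2,2])
  i=3: ✓ (rhs at j=3)
  i=4: ✗ (no rhs in [4,5])
  i=5: ✗ (lhs fails at k=5 before rhs at j=6)
  i=6: ✓ (rhs at j=6)
  i=7: ✓ (rhs at j=7)
  i=8: ✗ (no rhs in [8,9])
  i=9: ✓ (rhs at j=10; lhs holds on [9,9])
  i=10: ✓ (rhs at j=10)
Positions where it holds: {1, 2, 3, 6, 7, 9, 10} → 7.

7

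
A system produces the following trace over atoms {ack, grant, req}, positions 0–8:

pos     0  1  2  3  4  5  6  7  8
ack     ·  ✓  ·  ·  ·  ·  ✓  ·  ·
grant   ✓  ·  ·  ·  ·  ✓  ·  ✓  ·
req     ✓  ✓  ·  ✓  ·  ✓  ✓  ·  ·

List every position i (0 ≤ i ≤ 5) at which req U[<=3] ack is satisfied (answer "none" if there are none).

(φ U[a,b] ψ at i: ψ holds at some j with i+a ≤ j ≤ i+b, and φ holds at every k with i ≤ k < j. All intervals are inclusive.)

0, 1, 5

Evaluate at each i in [0,5]:
  i=0: ✓ (rhs at j=1; lhs holds on [0,0])
  i=1: ✓ (rhs at j=1)
  i=2: ✗ (no rhs in [2,5])
  i=3: ✗ (lhs fails at k=4 before rhs at j=6)
  i=4: ✗ (lhs fails at k=4 before rhs at j=6)
  i=5: ✓ (rhs at j=6; lhs holds on [5,5])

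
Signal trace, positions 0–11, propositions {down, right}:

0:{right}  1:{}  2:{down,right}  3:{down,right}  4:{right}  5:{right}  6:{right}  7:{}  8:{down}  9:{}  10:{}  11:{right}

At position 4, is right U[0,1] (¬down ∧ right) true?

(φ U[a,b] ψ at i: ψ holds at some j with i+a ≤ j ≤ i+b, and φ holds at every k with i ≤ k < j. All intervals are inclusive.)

Need some j in [4,5] with (¬down ∧ right), and right at every k in [4,j-1].
  j=4: (¬down ∧ right) holds; no prefix to check → satisfied.

Holds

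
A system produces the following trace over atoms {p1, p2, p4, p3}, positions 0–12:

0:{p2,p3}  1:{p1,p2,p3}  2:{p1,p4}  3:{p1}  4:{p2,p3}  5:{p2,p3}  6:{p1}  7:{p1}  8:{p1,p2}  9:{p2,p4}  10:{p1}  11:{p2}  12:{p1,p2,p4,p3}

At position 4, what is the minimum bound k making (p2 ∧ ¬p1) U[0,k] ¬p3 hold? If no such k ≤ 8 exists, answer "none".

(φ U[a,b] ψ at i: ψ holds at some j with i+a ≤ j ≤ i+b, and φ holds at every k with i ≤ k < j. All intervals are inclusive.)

2

Need earliest j ≥ 4 with ¬p3, and (p2 ∧ ¬p1) at every k in [4,j-1].
  j=4: rhs fails.
  j=5: rhs fails.
  j=6: rhs holds; lhs holds on [4,5]. k = 2.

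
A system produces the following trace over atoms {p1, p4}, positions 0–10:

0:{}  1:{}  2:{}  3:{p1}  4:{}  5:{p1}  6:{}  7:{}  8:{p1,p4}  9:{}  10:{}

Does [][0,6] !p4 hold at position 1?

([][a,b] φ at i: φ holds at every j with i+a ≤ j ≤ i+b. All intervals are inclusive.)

Check !p4 at every j in [1,7]:
  j=1: true
  j=2: true
  j=3: true
  j=4: true
  j=5: true
  j=6: true
  j=7: true
All positions satisfy it → formula holds.

Holds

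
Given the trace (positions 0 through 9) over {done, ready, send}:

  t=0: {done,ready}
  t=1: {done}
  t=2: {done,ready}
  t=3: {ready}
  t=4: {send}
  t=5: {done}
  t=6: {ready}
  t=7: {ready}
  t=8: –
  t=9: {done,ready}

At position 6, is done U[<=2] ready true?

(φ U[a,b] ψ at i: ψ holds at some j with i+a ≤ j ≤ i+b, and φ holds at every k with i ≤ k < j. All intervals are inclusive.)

True

Need some j in [6,8] with ready, and done at every k in [6,j-1].
  j=6: ready holds; no prefix to check → satisfied.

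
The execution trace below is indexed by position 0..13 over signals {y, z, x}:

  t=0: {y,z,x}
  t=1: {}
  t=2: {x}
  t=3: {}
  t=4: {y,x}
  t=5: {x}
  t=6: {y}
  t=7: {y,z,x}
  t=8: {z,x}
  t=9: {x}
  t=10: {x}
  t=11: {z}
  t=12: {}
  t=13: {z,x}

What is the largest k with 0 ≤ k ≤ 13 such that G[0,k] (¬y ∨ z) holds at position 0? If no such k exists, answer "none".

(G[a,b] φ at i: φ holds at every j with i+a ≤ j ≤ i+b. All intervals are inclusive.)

3

(¬y ∨ z) must hold from j=0 onward; find where it first fails.
  j=0: holds
  j=1: holds
  j=2: holds
  j=3: holds
  j=4: fails
Holds on [0,3], so largest k = 3.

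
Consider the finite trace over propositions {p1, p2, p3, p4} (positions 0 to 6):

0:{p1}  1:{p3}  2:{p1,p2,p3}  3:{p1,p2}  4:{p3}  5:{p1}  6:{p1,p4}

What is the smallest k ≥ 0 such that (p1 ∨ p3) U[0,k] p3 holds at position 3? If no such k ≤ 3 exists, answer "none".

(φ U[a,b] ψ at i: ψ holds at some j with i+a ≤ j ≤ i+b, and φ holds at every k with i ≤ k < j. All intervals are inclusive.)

Need earliest j ≥ 3 with p3, and (p1 ∨ p3) at every k in [3,j-1].
  j=3: rhs fails.
  j=4: rhs holds; lhs holds on [3,3]. k = 1.

1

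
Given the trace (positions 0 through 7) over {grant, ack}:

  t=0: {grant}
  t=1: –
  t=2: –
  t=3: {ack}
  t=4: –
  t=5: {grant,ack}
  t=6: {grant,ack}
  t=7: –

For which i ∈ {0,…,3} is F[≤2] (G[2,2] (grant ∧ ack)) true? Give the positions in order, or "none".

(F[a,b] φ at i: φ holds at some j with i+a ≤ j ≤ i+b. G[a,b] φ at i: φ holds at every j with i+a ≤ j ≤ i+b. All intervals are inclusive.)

Evaluate at each i in [0,3]:
  i=0: ✗ (none in [0,2])
  i=1: ✓ (witness j=3)
  i=2: ✓ (witness j=3)
  i=3: ✓ (witness j=3)

1, 2, 3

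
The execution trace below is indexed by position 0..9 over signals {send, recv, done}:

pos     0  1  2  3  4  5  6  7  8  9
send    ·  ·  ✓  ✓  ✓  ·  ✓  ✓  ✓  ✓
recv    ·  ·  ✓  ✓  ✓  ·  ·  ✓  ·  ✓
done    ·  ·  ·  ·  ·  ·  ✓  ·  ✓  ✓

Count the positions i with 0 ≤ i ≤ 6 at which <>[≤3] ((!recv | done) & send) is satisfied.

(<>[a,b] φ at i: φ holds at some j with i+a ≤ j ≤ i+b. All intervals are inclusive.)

4

Evaluate at each i in [0,6]:
  i=0: ✗ (none in [0,3])
  i=1: ✗ (none in [1,4])
  i=2: ✗ (none in [2,5])
  i=3: ✓ (witness j=6)
  i=4: ✓ (witness j=6)
  i=5: ✓ (witness j=6)
  i=6: ✓ (witness j=6)
Positions where it holds: {3, 4, 5, 6} → 4.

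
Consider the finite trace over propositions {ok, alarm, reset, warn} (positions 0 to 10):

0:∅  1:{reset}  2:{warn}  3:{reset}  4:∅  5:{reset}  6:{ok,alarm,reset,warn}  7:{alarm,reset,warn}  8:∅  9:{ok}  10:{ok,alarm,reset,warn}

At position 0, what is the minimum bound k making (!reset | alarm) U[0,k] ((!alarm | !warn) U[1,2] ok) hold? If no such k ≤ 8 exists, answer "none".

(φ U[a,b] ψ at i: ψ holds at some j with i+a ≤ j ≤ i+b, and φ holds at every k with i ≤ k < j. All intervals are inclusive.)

none

Need earliest j ≥ 0 with ((!alarm | !warn) U[1,2] ok), and (!reset | alarm) at every k in [0,j-1].
  j=0: rhs fails.
  j=1: rhs fails.
  j=2: rhs fails.
  j=3: rhs fails.
  j=4: rhs holds but lhs fails at k=1.
  j=5: rhs holds but lhs fails at k=1.
  j=6: rhs fails.
  j=7: rhs fails.
  j=8: rhs holds but lhs fails at k=1.
No witness within the range → none.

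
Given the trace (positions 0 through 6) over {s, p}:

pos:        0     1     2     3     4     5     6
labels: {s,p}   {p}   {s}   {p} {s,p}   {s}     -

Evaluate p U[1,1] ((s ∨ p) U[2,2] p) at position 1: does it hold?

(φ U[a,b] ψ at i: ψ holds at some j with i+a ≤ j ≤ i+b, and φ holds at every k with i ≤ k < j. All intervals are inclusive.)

Yes

Need some j in [2,2] with ((s ∨ p) U[2,2] p), and p at every k in [1,j-1].
  j=2: ((s ∨ p) U[2,2] p) holds; p holds at every k in [1,1] → satisfied.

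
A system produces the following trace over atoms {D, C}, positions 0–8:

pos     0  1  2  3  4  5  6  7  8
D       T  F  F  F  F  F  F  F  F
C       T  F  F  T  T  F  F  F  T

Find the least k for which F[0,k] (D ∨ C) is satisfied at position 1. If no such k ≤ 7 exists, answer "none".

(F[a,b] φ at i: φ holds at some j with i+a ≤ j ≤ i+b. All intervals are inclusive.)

Scan j = 1,2,… for (D ∨ C):
  j=1: fails
  j=2: fails
  j=3: holds
First hit at j=3, so smallest k = 3-1 = 2.

2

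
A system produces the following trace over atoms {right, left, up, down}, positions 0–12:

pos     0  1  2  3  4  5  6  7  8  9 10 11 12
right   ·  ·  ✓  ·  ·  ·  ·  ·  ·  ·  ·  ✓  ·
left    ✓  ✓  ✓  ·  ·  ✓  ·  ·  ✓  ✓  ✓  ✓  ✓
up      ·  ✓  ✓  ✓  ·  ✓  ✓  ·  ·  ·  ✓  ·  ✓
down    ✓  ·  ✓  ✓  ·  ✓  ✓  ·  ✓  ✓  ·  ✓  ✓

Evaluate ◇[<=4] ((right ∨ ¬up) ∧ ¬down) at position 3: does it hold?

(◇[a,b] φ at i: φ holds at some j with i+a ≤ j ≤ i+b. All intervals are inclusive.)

Holds

Check ((right ∨ ¬up) ∧ ¬down) at each j in [3,7]:
  j=3: false
  j=4: true
  j=5: false
  j=6: false
  j=7: true
Found at j=4 → formula holds.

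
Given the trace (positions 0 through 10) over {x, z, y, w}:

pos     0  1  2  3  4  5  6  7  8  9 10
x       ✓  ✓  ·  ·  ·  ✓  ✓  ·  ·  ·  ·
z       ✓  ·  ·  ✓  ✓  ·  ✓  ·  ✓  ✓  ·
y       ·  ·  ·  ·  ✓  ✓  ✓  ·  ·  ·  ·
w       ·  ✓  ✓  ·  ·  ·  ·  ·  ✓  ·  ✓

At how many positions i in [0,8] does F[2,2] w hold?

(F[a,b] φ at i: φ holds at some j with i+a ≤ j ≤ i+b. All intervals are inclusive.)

3

Evaluate at each i in [0,8]:
  i=0: ✓ (witness j=2)
  i=1: ✗ (none in [3,3])
  i=2: ✗ (none in [4,4])
  i=3: ✗ (none in [5,5])
  i=4: ✗ (none in [6,6])
  i=5: ✗ (none in [7,7])
  i=6: ✓ (witness j=8)
  i=7: ✗ (none in [9,9])
  i=8: ✓ (witness j=10)
Positions where it holds: {0, 6, 8} → 3.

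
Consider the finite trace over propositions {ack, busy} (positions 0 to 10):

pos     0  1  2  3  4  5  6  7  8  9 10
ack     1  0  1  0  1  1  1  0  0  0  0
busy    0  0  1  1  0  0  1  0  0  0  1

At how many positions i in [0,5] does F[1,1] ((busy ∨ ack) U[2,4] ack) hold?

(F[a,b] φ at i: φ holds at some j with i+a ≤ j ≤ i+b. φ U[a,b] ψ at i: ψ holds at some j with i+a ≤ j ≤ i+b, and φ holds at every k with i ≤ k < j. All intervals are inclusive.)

Evaluate at each i in [0,5]:
  i=0: ✗ (none in [1,1])
  i=1: ✓ (witness j=2)
  i=2: ✓ (witness j=3)
  i=3: ✓ (witness j=4)
  i=4: ✗ (none in [5,5])
  i=5: ✗ (none in [6,6])
Positions where it holds: {1, 2, 3} → 3.

3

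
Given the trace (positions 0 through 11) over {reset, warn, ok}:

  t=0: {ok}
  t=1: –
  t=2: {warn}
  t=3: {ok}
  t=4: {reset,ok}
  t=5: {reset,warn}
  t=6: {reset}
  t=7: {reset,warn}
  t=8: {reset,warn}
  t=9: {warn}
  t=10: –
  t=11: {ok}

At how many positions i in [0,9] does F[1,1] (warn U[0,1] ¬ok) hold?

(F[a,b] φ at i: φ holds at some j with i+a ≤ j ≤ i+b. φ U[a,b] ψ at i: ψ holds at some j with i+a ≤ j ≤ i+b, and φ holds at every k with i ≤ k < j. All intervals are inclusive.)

Evaluate at each i in [0,9]:
  i=0: ✓ (witness j=1)
  i=1: ✓ (witness j=2)
  i=2: ✗ (none in [3,3])
  i=3: ✗ (none in [4,4])
  i=4: ✓ (witness j=5)
  i=5: ✓ (witness j=6)
  i=6: ✓ (witness j=7)
  i=7: ✓ (witness j=8)
  i=8: ✓ (witness j=9)
  i=9: ✓ (witness j=10)
Positions where it holds: {0, 1, 4, 5, 6, 7, 8, 9} → 8.

8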